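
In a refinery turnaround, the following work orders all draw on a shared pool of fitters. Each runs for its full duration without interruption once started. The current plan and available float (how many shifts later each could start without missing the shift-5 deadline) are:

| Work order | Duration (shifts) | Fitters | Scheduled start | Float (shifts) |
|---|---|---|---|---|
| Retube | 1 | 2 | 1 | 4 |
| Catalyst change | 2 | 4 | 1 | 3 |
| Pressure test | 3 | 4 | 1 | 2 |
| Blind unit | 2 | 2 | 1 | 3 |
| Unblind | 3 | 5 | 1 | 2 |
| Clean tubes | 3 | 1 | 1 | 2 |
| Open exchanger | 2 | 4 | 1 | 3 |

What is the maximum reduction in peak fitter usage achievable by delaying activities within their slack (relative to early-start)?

Early-start peak: s1:22  s2:20  s3:10  s4:0  s5:0 ⇒ 22.
Leveled (Retube@1, Catalyst change@1, Pressure test@1, Blind unit@4, Unblind@3, Clean tubes@1, Open exchanger@4): s1:11  s2:9  s3:10  s4:11  s5:11 ⇒ 11.
Reduction 22 − 11 = 11.

11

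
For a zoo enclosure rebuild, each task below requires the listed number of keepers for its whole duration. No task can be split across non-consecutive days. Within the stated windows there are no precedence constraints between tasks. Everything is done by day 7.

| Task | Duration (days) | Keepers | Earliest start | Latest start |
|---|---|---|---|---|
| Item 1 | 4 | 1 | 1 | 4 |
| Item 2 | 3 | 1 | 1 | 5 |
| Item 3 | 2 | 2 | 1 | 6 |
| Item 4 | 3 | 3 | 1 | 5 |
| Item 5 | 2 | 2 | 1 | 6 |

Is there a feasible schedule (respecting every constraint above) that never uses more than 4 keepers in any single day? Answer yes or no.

yes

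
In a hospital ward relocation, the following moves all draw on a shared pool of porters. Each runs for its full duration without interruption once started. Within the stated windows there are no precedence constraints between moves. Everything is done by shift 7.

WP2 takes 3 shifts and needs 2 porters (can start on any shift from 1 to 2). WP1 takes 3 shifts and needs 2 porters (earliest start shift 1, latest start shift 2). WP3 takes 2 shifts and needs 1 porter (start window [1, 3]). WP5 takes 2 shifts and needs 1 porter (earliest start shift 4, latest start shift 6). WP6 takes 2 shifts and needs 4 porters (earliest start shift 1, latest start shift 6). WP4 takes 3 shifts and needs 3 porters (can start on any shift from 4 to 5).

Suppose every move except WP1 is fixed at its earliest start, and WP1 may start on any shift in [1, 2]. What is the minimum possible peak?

9

WP1@1: s1:9  s2:9  s3:4  s4:4  s5:4  s6:3  s7:0 → peak 9
WP1@2: s1:7  s2:9  s3:4  s4:6  s5:4  s6:3  s7:0 → peak 9
Best is WP1@1, peak 9.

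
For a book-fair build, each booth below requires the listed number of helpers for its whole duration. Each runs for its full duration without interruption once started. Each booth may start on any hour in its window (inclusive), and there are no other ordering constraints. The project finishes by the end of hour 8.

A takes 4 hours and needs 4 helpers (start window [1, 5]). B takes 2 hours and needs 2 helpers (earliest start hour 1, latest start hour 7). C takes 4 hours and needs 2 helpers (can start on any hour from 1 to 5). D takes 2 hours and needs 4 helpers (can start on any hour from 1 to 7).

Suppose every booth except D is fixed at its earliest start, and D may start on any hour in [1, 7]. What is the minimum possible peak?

8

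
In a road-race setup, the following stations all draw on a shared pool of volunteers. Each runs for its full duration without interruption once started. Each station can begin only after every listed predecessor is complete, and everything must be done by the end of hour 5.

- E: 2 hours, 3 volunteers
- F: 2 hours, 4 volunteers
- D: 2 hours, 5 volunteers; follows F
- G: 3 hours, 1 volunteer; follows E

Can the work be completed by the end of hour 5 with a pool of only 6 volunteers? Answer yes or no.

The minimum achievable peak is 7; 6 < 7, so no feasible schedule stays within the cap.

no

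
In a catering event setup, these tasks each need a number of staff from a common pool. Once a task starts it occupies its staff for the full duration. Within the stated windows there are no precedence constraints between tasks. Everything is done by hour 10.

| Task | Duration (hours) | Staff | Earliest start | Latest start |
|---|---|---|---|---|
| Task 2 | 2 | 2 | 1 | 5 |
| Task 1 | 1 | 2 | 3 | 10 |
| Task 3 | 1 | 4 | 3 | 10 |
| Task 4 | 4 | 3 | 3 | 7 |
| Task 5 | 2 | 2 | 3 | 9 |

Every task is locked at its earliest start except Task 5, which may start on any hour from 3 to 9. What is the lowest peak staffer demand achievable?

Task 5@3: h1:2  h2:2  h3:11  h4:5  h5:3  h6:3  h7:0  h8:0  h9:0  h10:0 → peak 11
Task 5@4: h1:2  h2:2  h3:9  h4:5  h5:5  h6:3  h7:0  h8:0  h9:0  h10:0 → peak 9
Task 5@5: h1:2  h2:2  h3:9  h4:3  h5:5  h6:5  h7:0  h8:0  h9:0  h10:0 → peak 9
Task 5@6: h1:2  h2:2  h3:9  h4:3  h5:3  h6:5  h7:2  h8:0  h9:0  h10:0 → peak 9
Task 5@7: h1:2  h2:2  h3:9  h4:3  h5:3  h6:3  h7:2  h8:2  h9:0  h10:0 → peak 9
Task 5@8: h1:2  h2:2  h3:9  h4:3  h5:3  h6:3  h7:0  h8:2  h9:2  h10:0 → peak 9
Task 5@9: h1:2  h2:2  h3:9  h4:3  h5:3  h6:3  h7:0  h8:0  h9:2  h10:2 → peak 9
Best is Task 5@4, peak 9.

9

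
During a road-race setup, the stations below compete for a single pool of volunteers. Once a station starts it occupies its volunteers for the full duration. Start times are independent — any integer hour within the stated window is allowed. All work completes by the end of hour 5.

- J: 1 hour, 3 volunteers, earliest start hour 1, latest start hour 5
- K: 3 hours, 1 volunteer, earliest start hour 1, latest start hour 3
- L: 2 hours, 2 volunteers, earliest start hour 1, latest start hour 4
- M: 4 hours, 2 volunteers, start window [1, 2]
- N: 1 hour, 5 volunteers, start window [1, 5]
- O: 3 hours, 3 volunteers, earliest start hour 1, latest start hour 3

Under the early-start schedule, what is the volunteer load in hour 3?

6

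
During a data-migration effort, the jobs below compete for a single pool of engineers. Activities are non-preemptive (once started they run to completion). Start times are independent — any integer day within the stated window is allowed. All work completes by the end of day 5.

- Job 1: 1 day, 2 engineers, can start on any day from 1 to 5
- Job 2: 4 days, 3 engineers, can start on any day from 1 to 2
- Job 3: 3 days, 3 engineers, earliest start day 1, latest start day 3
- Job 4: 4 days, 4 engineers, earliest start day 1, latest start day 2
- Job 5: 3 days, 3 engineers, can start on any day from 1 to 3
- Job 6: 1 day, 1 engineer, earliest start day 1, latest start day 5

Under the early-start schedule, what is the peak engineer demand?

Early-start schedule: Job 1@1, Job 2@1, Job 3@1, Job 4@1, Job 5@1, Job 6@1.
Load per day: day 1: 16, day 2: 13, day 3: 13, day 4: 7, day 5: 0.
Peak is 16.

16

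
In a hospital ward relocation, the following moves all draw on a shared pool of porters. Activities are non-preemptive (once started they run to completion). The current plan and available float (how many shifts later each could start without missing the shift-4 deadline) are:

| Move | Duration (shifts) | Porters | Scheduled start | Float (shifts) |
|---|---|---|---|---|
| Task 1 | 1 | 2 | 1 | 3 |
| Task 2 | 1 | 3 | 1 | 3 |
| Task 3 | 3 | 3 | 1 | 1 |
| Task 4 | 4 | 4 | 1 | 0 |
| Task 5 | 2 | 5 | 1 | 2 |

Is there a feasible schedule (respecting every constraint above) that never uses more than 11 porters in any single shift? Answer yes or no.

no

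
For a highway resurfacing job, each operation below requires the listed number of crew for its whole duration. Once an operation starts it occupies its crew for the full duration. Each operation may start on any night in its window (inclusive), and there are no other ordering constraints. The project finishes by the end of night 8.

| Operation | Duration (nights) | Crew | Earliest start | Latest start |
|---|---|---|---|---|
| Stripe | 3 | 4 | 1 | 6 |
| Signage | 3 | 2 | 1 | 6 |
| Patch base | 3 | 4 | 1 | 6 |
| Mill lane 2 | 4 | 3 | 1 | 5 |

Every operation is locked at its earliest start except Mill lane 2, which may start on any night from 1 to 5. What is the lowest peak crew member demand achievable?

Mill lane 2@1: n1:13  n2:13  n3:13  n4:3  n5:0  n6:0  n7:0  n8:0 → peak 13
Mill lane 2@2: n1:10  n2:13  n3:13  n4:3  n5:3  n6:0  n7:0  n8:0 → peak 13
Mill lane 2@3: n1:10  n2:10  n3:13  n4:3  n5:3  n6:3  n7:0  n8:0 → peak 13
Mill lane 2@4: n1:10  n2:10  n3:10  n4:3  n5:3  n6:3  n7:3  n8:0 → peak 10
Mill lane 2@5: n1:10  n2:10  n3:10  n4:0  n5:3  n6:3  n7:3  n8:3 → peak 10
Best is Mill lane 2@4, peak 10.

10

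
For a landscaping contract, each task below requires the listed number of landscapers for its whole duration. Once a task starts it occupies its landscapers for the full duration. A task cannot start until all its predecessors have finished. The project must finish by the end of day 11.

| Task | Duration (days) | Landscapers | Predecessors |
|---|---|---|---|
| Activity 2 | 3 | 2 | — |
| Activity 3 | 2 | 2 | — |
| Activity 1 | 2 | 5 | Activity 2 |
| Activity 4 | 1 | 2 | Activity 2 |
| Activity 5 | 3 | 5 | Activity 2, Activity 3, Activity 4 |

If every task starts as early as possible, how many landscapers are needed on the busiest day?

Early-start schedule: Activity 2@1, Activity 3@1, Activity 1@4, Activity 4@4, Activity 5@5.
Load per day: day 1: 4, day 2: 4, day 3: 2, day 4: 7, day 5: 10, day 6: 5, day 7: 5, day 8: 0, day 9: 0, day 10: 0, day 11: 0.
Peak is 10.

10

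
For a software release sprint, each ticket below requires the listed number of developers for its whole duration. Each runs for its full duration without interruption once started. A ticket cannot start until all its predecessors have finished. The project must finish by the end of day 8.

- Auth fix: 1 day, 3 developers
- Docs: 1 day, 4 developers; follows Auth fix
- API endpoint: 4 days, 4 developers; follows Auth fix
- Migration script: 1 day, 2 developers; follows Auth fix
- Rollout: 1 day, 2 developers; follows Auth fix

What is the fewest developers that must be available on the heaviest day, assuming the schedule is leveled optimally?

4

Early-start (Auth fix@1, Docs@2, API endpoint@2, Migration script@2, Rollout@2) gives peak 12: d1:3  d2:12  d3:4  d4:4  d5:4  d6:0  d7:0  d8:0.
Shift API endpoint→3, Migration script→7, Rollout→7.
Schedule Auth fix@1, Docs@2, API endpoint@3, Migration script@7, Rollout@7: d1:3  d2:4  d3:4  d4:4  d5:4  d6:4  d7:4  d8:0 — peak 4.
Total developer-days = 27 over 8 days ⇒ peak ≥ ⌈27/8⌉ = 4, so 4 is optimal.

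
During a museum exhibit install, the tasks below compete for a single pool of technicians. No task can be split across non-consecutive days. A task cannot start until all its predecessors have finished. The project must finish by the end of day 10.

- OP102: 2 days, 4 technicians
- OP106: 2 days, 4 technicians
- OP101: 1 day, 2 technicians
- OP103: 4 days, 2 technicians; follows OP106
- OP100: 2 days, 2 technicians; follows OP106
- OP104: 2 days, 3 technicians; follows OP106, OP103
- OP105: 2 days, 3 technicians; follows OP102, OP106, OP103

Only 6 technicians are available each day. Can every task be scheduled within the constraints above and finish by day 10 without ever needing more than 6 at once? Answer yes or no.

yes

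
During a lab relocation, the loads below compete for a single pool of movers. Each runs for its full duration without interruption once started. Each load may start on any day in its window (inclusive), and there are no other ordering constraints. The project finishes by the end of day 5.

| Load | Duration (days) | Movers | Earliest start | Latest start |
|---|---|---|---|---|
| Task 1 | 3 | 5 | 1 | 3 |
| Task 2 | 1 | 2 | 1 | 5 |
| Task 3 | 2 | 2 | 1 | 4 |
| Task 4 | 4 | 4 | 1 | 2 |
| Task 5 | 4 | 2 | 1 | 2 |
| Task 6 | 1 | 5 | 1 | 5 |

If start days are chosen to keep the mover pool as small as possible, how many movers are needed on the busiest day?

11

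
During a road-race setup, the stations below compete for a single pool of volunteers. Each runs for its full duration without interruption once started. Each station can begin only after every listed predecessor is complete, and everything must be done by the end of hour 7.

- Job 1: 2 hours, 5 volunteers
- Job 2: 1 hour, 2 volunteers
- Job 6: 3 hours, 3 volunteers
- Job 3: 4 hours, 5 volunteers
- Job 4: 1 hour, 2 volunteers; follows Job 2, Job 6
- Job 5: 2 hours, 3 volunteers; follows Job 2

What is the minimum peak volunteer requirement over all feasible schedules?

Early-start (Job 1@1, Job 2@1, Job 6@1, Job 3@1, Job 4@4, Job 5@2) gives peak 16: h1:15  h2:16  h3:11  h4:7  h5:0  h6:0  h7:0.
Shift Job 6→2, Job 3→3, Job 4→5, Job 5→6.
Schedule Job 1@1, Job 2@1, Job 6@2, Job 3@3, Job 4@5, Job 5@6: h1:7  h2:8  h3:8  h4:8  h5:7  h6:8  h7:3 — peak 8.

8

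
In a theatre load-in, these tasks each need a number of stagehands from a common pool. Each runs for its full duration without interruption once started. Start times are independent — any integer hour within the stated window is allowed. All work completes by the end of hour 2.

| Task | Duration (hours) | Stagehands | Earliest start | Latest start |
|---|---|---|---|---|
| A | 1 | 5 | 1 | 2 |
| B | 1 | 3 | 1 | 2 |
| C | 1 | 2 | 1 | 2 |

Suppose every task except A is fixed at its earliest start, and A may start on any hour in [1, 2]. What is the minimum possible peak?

5

A@1: h1:10  h2:0 → peak 10
A@2: h1:5  h2:5 → peak 5
Best is A@2, peak 5.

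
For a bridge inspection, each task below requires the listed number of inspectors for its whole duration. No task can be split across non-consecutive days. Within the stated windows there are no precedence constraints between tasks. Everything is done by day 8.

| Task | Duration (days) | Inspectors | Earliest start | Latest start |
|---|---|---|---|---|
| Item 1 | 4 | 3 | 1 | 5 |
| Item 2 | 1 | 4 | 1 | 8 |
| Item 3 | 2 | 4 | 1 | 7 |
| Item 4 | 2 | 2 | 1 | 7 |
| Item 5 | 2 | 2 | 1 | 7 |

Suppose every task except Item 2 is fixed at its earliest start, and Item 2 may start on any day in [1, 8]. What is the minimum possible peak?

Item 2@1: d1:15  d2:11  d3:3  d4:3  d5:0  d6:0  d7:0  d8:0 → peak 15
Item 2@2: d1:11  d2:15  d3:3  d4:3  d5:0  d6:0  d7:0  d8:0 → peak 15
Item 2@3: d1:11  d2:11  d3:7  d4:3  d5:0  d6:0  d7:0  d8:0 → peak 11
Item 2@4: d1:11  d2:11  d3:3  d4:7  d5:0  d6:0  d7:0  d8:0 → peak 11
Item 2@5: d1:11  d2:11  d3:3  d4:3  d5:4  d6:0  d7:0  d8:0 → peak 11
Item 2@6: d1:11  d2:11  d3:3  d4:3  d5:0  d6:4  d7:0  d8:0 → peak 11
Item 2@7: d1:11  d2:11  d3:3  d4:3  d5:0  d6:0  d7:4  d8:0 → peak 11
Item 2@8: d1:11  d2:11  d3:3  d4:3  d5:0  d6:0  d7:0  d8:4 → peak 11
Best is Item 2@3, peak 11.

11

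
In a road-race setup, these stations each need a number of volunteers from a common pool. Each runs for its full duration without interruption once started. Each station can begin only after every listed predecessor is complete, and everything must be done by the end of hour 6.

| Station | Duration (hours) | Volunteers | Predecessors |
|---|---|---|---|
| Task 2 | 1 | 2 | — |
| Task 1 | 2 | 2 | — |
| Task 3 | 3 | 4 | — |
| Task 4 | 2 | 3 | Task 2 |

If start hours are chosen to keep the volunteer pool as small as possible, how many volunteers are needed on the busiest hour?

Early-start (Task 2@1, Task 1@1, Task 3@1, Task 4@2) gives peak 9: h1:8  h2:9  h3:7  h4:0  h5:0  h6:0.
Shift Task 3→4.
Schedule Task 2@1, Task 1@1, Task 3@4, Task 4@2: h1:4  h2:5  h3:3  h4:4  h5:4  h6:4 — peak 5.

5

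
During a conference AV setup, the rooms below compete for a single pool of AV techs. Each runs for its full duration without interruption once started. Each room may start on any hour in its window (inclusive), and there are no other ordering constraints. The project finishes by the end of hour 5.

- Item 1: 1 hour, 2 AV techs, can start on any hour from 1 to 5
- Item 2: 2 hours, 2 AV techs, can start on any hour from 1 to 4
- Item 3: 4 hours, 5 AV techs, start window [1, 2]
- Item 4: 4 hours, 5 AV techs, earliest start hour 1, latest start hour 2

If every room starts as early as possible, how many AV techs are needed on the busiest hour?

14

Early-start schedule: Item 1@1, Item 2@1, Item 3@1, Item 4@1.
Load per hour: hour 1: 14, hour 2: 12, hour 3: 10, hour 4: 10, hour 5: 0.
Peak is 14.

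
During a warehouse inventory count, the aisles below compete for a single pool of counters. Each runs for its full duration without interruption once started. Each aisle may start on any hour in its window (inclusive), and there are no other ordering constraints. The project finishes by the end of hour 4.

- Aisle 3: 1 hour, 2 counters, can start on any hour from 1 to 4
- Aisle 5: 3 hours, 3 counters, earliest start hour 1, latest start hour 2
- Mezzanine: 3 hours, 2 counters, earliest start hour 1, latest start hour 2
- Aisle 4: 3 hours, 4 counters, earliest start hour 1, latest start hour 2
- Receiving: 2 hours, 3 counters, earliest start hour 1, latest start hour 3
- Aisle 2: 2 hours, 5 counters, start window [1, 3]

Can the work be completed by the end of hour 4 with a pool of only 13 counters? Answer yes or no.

The minimum achievable peak is 14; 13 < 14, so no feasible schedule stays within the cap.

no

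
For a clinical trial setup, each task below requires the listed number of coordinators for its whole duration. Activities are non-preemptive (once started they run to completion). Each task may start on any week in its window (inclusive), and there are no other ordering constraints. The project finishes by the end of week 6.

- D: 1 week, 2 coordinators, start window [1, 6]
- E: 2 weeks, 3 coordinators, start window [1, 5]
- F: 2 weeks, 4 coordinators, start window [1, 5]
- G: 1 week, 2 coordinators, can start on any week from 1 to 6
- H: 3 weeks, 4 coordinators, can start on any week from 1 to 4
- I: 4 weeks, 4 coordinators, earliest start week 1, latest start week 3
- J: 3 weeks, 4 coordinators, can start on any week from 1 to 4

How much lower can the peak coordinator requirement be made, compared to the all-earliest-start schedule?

Early-start peak: w1:23  w2:19  w3:12  w4:4  w5:0  w6:0 ⇒ 23.
Leveled (D@1, E@2, F@1, G@4, H@1, I@3, J@4): w1:10  w2:11  w3:11  w4:10  w5:8  w6:8 ⇒ 11.
Reduction 23 − 11 = 12.

12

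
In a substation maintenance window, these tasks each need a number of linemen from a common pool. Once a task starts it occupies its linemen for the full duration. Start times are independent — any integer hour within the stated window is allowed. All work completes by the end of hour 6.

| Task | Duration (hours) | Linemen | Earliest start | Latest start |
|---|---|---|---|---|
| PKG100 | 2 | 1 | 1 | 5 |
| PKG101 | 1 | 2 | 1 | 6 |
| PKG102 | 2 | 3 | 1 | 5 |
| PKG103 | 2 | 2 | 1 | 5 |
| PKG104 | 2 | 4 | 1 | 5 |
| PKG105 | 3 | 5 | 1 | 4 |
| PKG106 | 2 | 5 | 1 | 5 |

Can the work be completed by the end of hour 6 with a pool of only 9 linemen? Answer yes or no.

Schedule PKG100@1, PKG101@1, PKG102@1, PKG103@3, PKG104@5, PKG105@2, PKG106@5: h1:6  h2:9  h3:7  h4:7  h5:9  h6:9 — peak 9 ≤ 9.

yes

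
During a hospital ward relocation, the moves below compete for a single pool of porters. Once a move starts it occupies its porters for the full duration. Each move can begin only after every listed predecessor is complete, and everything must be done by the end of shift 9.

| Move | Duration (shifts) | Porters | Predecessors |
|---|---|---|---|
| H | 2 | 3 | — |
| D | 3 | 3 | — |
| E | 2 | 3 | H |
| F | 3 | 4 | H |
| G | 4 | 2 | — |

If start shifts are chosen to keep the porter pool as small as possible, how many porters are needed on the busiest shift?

Early-start (H@1, D@1, E@3, F@3, G@1) gives peak 12: s1:8  s2:8  s3:12  s4:9  s5:4  s6:0  s7:0  s8:0  s9:0.
Shift F→5, G→4.
Schedule H@1, D@1, E@3, F@5, G@4: s1:6  s2:6  s3:6  s4:5  s5:6  s6:6  s7:6  s8:0  s9:0 — peak 6.

6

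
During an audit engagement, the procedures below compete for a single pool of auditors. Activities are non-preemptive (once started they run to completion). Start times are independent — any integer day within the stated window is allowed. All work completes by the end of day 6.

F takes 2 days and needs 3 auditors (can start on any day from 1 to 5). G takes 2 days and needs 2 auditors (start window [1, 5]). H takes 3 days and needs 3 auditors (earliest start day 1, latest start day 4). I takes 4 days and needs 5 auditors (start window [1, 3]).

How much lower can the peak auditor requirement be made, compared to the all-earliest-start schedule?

5

Early-start peak: d1:13  d2:13  d3:8  d4:5  d5:0  d6:0 ⇒ 13.
Leveled (F@1, G@1, H@1, I@3): d1:8  d2:8  d3:8  d4:5  d5:5  d6:5 ⇒ 8.
Reduction 13 − 8 = 5.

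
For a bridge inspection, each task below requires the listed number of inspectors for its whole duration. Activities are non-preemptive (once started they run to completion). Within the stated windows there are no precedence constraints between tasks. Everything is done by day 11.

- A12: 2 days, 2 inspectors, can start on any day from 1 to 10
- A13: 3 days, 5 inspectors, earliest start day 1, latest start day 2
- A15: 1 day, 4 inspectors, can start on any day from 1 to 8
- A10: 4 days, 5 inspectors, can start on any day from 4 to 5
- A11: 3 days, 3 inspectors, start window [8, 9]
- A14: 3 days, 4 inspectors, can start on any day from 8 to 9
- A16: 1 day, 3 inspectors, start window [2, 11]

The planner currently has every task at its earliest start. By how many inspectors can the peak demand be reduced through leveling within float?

Early-start peak: d1:11  d2:10  d3:5  d4:5  d5:5  d6:5  d7:5  d8:7  d9:7  d10:7  d11:0 ⇒ 11.
Leveled (A12@1, A13@1, A15@4, A10@5, A11@9, A14@9, A16@4): d1:7  d2:7  d3:5  d4:7  d5:5  d6:5  d7:5  d8:5  d9:7  d10:7  d11:7 ⇒ 7.
Reduction 11 − 7 = 4.

4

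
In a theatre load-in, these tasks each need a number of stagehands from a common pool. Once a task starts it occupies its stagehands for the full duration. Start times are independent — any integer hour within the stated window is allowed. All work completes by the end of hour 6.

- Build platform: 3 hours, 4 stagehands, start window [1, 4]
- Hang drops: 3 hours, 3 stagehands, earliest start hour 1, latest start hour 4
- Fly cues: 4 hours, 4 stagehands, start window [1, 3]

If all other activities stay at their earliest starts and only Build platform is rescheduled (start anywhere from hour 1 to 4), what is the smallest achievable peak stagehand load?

Build platform@1: h1:11  h2:11  h3:11  h4:4  h5:0  h6:0 → peak 11
Build platform@2: h1:7  h2:11  h3:11  h4:8  h5:0  h6:0 → peak 11
Build platform@3: h1:7  h2:7  h3:11  h4:8  h5:4  h6:0 → peak 11
Build platform@4: h1:7  h2:7  h3:7  h4:8  h5:4  h6:4 → peak 8
Best is Build platform@4, peak 8.

8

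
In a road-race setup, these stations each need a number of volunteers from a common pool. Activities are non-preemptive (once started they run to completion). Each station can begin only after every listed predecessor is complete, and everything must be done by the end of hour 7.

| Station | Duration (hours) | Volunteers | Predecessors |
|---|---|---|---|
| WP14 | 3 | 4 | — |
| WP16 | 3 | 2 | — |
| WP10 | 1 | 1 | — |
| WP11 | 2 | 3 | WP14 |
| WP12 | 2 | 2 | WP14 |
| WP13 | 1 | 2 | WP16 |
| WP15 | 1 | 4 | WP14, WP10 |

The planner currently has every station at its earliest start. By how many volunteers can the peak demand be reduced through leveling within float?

5

Early-start peak: h1:7  h2:6  h3:6  h4:11  h5:5  h6:0  h7:0 ⇒ 11.
Leveled (WP14@1, WP16@1, WP10@4, WP11@4, WP12@4, WP13@6, WP15@6): h1:6  h2:6  h3:6  h4:6  h5:5  h6:6  h7:0 ⇒ 6.
Reduction 11 − 6 = 5.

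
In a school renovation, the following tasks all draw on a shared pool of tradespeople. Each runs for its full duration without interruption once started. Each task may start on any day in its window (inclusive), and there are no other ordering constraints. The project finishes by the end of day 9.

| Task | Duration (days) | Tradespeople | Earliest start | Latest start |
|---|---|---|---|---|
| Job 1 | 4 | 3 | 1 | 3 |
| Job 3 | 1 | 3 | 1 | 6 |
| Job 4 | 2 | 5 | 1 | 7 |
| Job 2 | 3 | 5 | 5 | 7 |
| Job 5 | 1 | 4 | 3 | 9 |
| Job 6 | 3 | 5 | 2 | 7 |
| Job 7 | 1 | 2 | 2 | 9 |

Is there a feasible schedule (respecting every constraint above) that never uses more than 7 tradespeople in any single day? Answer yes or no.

no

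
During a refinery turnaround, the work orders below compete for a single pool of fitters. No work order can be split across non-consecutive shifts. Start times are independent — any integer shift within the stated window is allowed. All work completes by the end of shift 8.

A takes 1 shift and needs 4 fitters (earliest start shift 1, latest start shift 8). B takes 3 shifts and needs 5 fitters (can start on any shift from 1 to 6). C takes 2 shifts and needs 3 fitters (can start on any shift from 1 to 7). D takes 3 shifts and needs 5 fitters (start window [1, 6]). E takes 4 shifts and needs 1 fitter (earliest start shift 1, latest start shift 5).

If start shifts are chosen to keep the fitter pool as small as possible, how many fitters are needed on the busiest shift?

7

Early-start (A@1, B@1, C@1, D@1, E@1) gives peak 18: s1:18  s2:14  s3:11  s4:1  s5:0  s6:0  s7:0  s8:0.
Shift B→3, D→6, E→2.
Schedule A@1, B@3, C@1, D@6, E@2: s1:7  s2:4  s3:6  s4:6  s5:6  s6:5  s7:5  s8:5 — peak 7.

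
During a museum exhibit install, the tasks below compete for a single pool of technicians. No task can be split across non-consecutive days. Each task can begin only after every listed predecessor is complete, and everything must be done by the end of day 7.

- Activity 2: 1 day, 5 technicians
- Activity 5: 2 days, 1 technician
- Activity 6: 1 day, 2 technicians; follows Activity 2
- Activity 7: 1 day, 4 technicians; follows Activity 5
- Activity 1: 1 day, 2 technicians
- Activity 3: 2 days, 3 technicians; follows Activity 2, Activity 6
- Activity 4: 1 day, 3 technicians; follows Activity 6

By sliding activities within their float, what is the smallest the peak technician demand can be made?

5

Early-start (Activity 2@1, Activity 5@1, Activity 6@2, Activity 7@3, Activity 1@1, Activity 3@3, Activity 4@3) gives peak 10: d1:8  d2:3  d3:10  d4:3  d5:0  d6:0  d7:0.
Shift Activity 5→2, Activity 7→4, Activity 1→2, Activity 3→5.
Schedule Activity 2@1, Activity 5@2, Activity 6@2, Activity 7@4, Activity 1@2, Activity 3@5, Activity 4@3: d1:5  d2:5  d3:4  d4:4  d5:3  d6:3  d7:0 — peak 5.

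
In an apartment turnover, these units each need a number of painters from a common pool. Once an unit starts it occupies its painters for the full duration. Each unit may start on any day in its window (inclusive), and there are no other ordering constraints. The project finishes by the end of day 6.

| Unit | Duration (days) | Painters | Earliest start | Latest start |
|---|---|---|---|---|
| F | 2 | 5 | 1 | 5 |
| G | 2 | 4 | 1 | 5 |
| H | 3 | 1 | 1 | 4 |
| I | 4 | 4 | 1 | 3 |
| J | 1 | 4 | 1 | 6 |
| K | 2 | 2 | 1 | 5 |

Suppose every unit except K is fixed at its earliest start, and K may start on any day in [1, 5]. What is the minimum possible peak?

K@1: d1:20  d2:16  d3:5  d4:4  d5:0  d6:0 → peak 20
K@2: d1:18  d2:16  d3:7  d4:4  d5:0  d6:0 → peak 18
K@3: d1:18  d2:14  d3:7  d4:6  d5:0  d6:0 → peak 18
K@4: d1:18  d2:14  d3:5  d4:6  d5:2  d6:0 → peak 18
K@5: d1:18  d2:14  d3:5  d4:4  d5:2  d6:2 → peak 18
Best is K@2, peak 18.

18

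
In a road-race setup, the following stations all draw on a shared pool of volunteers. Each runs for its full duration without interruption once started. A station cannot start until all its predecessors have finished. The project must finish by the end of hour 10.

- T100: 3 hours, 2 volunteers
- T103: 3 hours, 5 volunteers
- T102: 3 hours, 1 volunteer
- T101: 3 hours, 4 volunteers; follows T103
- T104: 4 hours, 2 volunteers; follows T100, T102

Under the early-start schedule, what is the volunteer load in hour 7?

At early start, hour 7 has: T104.
Demand: 2 = 2.

2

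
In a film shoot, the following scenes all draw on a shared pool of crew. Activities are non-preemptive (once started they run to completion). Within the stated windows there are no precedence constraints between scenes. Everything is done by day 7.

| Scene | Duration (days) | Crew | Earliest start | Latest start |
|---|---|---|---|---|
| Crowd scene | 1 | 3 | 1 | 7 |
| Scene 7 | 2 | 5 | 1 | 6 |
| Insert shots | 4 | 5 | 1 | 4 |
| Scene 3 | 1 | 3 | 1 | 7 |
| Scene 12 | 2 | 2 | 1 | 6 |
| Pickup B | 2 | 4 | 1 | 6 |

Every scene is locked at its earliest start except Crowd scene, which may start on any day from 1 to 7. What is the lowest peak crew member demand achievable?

Crowd scene@1: d1:22  d2:16  d3:5  d4:5  d5:0  d6:0  d7:0 → peak 22
Crowd scene@2: d1:19  d2:19  d3:5  d4:5  d5:0  d6:0  d7:0 → peak 19
Crowd scene@3: d1:19  d2:16  d3:8  d4:5  d5:0  d6:0  d7:0 → peak 19
Crowd scene@4: d1:19  d2:16  d3:5  d4:8  d5:0  d6:0  d7:0 → peak 19
Crowd scene@5: d1:19  d2:16  d3:5  d4:5  d5:3  d6:0  d7:0 → peak 19
Crowd scene@6: d1:19  d2:16  d3:5  d4:5  d5:0  d6:3  d7:0 → peak 19
Crowd scene@7: d1:19  d2:16  d3:5  d4:5  d5:0  d6:0  d7:3 → peak 19
Best is Crowd scene@2, peak 19.

19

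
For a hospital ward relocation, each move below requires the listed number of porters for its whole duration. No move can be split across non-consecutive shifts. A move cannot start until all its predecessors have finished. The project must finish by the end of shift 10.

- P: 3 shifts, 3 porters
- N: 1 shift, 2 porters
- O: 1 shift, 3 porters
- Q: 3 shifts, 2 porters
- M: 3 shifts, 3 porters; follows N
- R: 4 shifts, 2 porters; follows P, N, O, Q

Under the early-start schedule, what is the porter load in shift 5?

At early start, shift 5 has: R.
Demand: 2 = 2.

2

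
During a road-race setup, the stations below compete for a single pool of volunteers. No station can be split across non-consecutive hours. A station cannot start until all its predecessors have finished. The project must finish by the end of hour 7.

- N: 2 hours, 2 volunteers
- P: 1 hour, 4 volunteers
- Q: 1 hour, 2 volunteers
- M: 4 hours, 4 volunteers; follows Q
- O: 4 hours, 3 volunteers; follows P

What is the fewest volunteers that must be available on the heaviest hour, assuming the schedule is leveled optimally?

Early-start (N@1, P@1, Q@1, M@2, O@2) gives peak 9: h1:8  h2:9  h3:7  h4:7  h5:7  h6:0  h7:0.
Shift Q→2, M→3.
Schedule N@1, P@1, Q@2, M@3, O@2: h1:6  h2:7  h3:7  h4:7  h5:7  h6:4  h7:0 — peak 7.

7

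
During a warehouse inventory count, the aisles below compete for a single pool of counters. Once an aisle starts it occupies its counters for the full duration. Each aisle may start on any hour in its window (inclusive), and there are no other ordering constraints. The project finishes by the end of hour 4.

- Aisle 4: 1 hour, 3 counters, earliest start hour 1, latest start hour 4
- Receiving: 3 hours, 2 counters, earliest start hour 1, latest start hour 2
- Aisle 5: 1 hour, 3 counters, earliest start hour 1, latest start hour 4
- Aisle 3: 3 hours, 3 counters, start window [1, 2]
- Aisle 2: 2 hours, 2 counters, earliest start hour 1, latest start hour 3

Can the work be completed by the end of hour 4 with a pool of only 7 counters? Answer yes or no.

yes

Schedule Aisle 4@1, Receiving@1, Aisle 5@4, Aisle 3@2, Aisle 2@1: h1:7  h2:7  h3:5  h4:6 — peak 7 ≤ 7.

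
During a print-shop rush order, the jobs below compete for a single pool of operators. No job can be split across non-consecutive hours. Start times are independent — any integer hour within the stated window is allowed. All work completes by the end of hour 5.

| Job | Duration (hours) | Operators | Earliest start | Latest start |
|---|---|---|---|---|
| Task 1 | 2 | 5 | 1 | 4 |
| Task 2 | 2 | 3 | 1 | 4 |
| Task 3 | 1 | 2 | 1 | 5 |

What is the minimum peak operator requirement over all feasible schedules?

5

Early-start (Task 1@1, Task 2@1, Task 3@1) gives peak 10: h1:10  h2:8  h3:0  h4:0  h5:0.
Shift Task 2→3, Task 3→3.
Schedule Task 1@1, Task 2@3, Task 3@3: h1:5  h2:5  h3:5  h4:3  h5:0 — peak 5.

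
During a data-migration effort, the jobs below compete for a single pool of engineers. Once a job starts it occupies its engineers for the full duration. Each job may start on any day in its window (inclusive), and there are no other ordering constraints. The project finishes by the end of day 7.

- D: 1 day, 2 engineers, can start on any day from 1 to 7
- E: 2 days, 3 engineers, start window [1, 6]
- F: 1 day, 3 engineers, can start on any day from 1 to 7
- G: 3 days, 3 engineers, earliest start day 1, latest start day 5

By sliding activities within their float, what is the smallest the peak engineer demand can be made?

Early-start (D@1, E@1, F@1, G@1) gives peak 11: d1:11  d2:6  d3:3  d4:0  d5:0  d6:0  d7:0.
Shift E→2, F→4, G→5.
Schedule D@1, E@2, F@4, G@5: d1:2  d2:3  d3:3  d4:3  d5:3  d6:3  d7:3 — peak 3.
Total engineer-days = 20 over 7 days ⇒ peak ≥ ⌈20/7⌉ = 3, so 3 is optimal.

3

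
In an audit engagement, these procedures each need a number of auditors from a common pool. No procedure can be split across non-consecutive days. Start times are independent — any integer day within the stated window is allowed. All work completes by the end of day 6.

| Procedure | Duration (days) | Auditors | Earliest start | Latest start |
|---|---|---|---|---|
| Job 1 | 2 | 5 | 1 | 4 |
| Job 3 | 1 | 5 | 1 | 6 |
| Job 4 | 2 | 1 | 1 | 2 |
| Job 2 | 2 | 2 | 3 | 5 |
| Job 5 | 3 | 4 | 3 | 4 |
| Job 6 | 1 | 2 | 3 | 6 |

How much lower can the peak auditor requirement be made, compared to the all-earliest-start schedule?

5

Early-start peak: d1:11  d2:6  d3:8  d4:6  d5:4  d6:0 ⇒ 11.
Leveled (Job 1@1, Job 3@3, Job 4@1, Job 2@4, Job 5@4, Job 6@6): d1:6  d2:6  d3:5  d4:6  d5:6  d6:6 ⇒ 6.
Reduction 11 − 6 = 5.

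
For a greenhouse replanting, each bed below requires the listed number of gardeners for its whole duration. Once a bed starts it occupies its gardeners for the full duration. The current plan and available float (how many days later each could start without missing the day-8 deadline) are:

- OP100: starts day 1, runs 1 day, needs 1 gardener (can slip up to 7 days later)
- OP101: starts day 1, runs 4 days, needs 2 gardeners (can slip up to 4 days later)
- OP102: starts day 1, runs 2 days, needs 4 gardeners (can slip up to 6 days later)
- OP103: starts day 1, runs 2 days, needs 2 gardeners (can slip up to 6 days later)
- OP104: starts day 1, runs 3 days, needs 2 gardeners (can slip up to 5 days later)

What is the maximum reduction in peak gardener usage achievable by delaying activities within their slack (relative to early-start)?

Early-start peak: d1:11  d2:10  d3:4  d4:2  d5:0  d6:0  d7:0  d8:0 ⇒ 11.
Leveled (OP100@1, OP101@1, OP102@5, OP103@7, OP104@2): d1:3  d2:4  d3:4  d4:4  d5:4  d6:4  d7:2  d8:2 ⇒ 4.
Reduction 11 − 4 = 7.

7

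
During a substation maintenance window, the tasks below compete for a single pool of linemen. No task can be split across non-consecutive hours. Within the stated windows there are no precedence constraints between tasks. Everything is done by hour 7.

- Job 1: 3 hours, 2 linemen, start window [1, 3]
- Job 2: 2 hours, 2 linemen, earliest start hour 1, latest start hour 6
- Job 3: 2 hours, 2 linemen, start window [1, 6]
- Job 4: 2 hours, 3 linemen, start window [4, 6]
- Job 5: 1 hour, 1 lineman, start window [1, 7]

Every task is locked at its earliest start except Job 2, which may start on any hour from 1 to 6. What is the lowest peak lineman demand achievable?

5

Job 2@1: h1:7  h2:6  h3:2  h4:3  h5:3  h6:0  h7:0 → peak 7
Job 2@2: h1:5  h2:6  h3:4  h4:3  h5:3  h6:0  h7:0 → peak 6
Job 2@3: h1:5  h2:4  h3:4  h4:5  h5:3  h6:0  h7:0 → peak 5
Job 2@4: h1:5  h2:4  h3:2  h4:5  h5:5  h6:0  h7:0 → peak 5
Job 2@5: h1:5  h2:4  h3:2  h4:3  h5:5  h6:2  h7:0 → peak 5
Job 2@6: h1:5  h2:4  h3:2  h4:3  h5:3  h6:2  h7:2 → peak 5
Best is Job 2@3, peak 5.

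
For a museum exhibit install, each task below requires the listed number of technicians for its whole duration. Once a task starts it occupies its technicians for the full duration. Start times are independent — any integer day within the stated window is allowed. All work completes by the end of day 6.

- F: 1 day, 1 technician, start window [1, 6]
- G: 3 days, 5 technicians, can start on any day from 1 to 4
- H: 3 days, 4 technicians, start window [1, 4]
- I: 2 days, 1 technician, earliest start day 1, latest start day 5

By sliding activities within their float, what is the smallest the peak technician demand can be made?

Early-start (F@1, G@1, H@1, I@1) gives peak 11: d1:11  d2:10  d3:9  d4:0  d5:0  d6:0.
Shift G→4, I→2.
Schedule F@1, G@4, H@1, I@2: d1:5  d2:5  d3:5  d4:5  d5:5  d6:5 — peak 5.
Total technician-days = 30 over 6 days ⇒ peak ≥ ⌈30/6⌉ = 5, so 5 is optimal.

5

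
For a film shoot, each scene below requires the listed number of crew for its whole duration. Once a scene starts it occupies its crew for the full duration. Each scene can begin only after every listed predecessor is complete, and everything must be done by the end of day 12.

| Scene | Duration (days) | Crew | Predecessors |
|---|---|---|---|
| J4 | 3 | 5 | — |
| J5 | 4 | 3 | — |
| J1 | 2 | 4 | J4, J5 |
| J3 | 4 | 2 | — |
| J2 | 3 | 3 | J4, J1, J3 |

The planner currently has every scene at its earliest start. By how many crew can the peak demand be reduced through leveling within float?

5

Early-start peak: d1:10  d2:10  d3:10  d4:5  d5:4  d6:4  d7:3  d8:3  d9:3  d10:0  d11:0  d12:0 ⇒ 10.
Leveled (J4@1, J5@4, J1@8, J3@4, J2@10): d1:5  d2:5  d3:5  d4:5  d5:5  d6:5  d7:5  d8:4  d9:4  d10:3  d11:3  d12:3 ⇒ 5.
Reduction 10 − 5 = 5.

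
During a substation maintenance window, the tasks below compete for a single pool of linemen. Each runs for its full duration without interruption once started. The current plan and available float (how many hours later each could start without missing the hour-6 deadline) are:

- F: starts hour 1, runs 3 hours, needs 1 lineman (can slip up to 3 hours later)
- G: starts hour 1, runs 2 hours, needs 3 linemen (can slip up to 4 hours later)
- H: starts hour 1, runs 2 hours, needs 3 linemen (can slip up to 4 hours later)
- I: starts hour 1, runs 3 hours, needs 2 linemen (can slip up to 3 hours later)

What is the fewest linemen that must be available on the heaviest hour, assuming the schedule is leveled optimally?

5

Early-start (F@1, G@1, H@1, I@1) gives peak 9: h1:9  h2:9  h3:3  h4:0  h5:0  h6:0.
Shift H→3, I→4.
Schedule F@1, G@1, H@3, I@4: h1:4  h2:4  h3:4  h4:5  h5:2  h6:2 — peak 5.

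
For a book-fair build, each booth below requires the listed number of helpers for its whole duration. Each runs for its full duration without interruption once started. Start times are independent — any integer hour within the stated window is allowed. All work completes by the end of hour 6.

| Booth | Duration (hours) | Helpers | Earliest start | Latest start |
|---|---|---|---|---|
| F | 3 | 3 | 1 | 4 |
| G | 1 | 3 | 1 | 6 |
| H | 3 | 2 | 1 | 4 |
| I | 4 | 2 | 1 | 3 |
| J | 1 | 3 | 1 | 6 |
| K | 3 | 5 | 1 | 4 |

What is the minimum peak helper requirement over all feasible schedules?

8

Early-start (F@1, G@1, H@1, I@1, J@1, K@1) gives peak 18: h1:18  h2:12  h3:12  h4:2  h5:0  h6:0.
Shift I→2, J→6, K→4.
Schedule F@1, G@1, H@1, I@2, J@6, K@4: h1:8  h2:7  h3:7  h4:7  h5:7  h6:8 — peak 8.
Total helper-hours = 44 over 6 hours ⇒ peak ≥ ⌈44/6⌉ = 8, so 8 is optimal.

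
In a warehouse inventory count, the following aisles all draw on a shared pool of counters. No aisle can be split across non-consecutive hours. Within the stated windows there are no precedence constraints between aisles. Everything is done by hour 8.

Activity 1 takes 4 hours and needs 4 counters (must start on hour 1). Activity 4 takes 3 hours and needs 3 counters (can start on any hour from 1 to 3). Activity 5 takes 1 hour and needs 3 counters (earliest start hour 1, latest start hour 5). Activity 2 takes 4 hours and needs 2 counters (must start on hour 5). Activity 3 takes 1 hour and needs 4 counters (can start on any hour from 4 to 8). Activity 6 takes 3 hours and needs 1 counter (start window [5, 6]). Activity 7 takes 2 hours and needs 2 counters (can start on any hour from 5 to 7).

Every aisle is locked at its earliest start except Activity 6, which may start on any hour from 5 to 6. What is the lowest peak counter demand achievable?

10

Activity 6@5: h1:10  h2:7  h3:7  h4:8  h5:5  h6:5  h7:3  h8:2 → peak 10
Activity 6@6: h1:10  h2:7  h3:7  h4:8  h5:4  h6:5  h7:3  h8:3 → peak 10
Best is Activity 6@5, peak 10.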